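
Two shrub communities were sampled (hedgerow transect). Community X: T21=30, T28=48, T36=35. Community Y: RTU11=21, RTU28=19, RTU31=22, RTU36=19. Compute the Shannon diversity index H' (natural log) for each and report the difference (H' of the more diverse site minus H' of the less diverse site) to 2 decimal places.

Community X: N=113, proportions 0.2655, 0.4248, 0.3097, giving H' = 1.0788 (working shown to 4 dp, full precision carried).
Community Y: N=81, proportions 0.2593, 0.2346, 0.2716, 0.2346, giving H' = 1.3842.
Difference = |1.0788 − 1.3842| = 0.3054, i.e. 0.31 to 2 decimal places.

0.31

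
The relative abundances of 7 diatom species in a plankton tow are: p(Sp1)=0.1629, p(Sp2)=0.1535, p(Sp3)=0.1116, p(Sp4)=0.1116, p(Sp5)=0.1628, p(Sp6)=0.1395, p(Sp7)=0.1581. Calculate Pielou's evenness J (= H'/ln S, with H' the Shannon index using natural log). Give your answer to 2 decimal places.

0.99

H' = −Σ pᵢ ln pᵢ = −((-0.2956) + (-0.2877) + (-0.2447) + (-0.2447) + (-0.2955) + (-0.2748) + (-0.2916)) = 1.9346 (working shown to 4 dp, full precision carried).
With S = 7 species, ln S = 1.9459, so J = 1.9346/1.9459 = 0.9942, i.e. 0.99 to 2 decimal places.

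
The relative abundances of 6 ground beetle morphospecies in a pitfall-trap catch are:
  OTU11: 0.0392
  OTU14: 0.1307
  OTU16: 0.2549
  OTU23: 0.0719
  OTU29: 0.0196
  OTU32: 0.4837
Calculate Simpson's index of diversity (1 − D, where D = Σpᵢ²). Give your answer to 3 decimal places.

D = 0.0392² + 0.1307² + 0.2549² + 0.0719² + 0.0196² + 0.4837² = 0.00154 + 0.01708 + 0.06497 + 0.00517 + 0.00038 + 0.23397 = 0.32311 (working shown to 5 dp, full precision carried).
So 1 − D = 0.67689, i.e. 0.677 to 3 decimal places.

0.677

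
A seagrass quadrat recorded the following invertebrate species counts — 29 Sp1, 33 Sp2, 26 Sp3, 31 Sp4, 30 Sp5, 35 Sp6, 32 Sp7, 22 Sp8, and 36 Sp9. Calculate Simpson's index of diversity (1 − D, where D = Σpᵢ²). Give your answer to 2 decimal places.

0.89

Total N = 29+33+26+31+30+35+32+22+36 = 274, so the proportions are 0.1058, 0.1204, 0.0949, 0.1131, 0.1095, 0.1277, 0.1168, 0.0803, 0.1314 (working shown to 4 dp, full precision carried).
D = 0.1058² + 0.1204² + 0.0949² + 0.1131² + 0.1095² + 0.1277² + 0.1168² + 0.0803² + 0.1314² = 0.0112 + 0.0145 + 0.0090 + 0.0128 + 0.0120 + 0.0163 + 0.0136 + 0.0064 + 0.0173 = 0.1132.
So 1 − D = 0.8868, i.e. 0.89 to 2 decimal places.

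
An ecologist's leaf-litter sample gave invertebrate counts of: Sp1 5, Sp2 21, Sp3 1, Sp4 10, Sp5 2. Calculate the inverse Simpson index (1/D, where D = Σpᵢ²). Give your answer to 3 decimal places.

2.664

Total N = 5+21+1+10+2 = 39, so the proportions are 0.128205, 0.538462, 0.025641, 0.25641, 0.051282 (working shown to 6 dp, full precision carried).
D = 0.128205² + 0.538462² + 0.025641² + 0.25641² + 0.051282² = 0.016437 + 0.289941 + 0.000657 + 0.065746 + 0.002630 = 0.375411.
So 1/D = 2.66375, i.e. 2.664 to 3 decimal places.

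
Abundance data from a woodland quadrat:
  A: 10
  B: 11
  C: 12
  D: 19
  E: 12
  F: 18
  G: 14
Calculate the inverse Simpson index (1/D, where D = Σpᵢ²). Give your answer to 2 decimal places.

6.63

Total N = 10+11+12+19+12+18+14 = 96, so the proportions are 0.104167, 0.114583, 0.125, 0.197917, 0.125, 0.1875, 0.145833 (working shown to 6 dp, full precision carried).
D = 0.104167² + 0.114583² + 0.125² + 0.197917² + 0.125² + 0.1875² + 0.145833² = 0.010851 + 0.013129 + 0.015625 + 0.039171 + 0.015625 + 0.035156 + 0.021267 = 0.150825.
So 1/D = 6.6302, i.e. 6.63 to 2 decimal places.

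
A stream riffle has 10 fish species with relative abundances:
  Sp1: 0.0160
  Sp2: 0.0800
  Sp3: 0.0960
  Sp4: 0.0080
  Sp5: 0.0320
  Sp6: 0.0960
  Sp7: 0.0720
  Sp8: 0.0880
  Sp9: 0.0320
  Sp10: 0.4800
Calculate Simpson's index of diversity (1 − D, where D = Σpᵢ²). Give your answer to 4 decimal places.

D = 0.016² + 0.08² + 0.096² + 0.008² + 0.032² + 0.096² + 0.072² + 0.088² + 0.032² + 0.48² = 0.000256 + 0.006400 + 0.009216 + 0.000064 + 0.001024 + 0.009216 + 0.005184 + 0.007744 + 0.001024 + 0.230400 = 0.270528 (working shown to 6 dp, full precision carried).
So 1 − D = 0.729472, i.e. 0.7295 to 4 decimal places.

0.7295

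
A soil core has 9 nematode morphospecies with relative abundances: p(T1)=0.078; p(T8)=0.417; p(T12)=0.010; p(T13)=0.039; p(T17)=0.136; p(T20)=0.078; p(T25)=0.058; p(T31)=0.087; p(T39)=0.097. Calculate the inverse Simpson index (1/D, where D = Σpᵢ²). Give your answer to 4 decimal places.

4.4147

D = 0.078² + 0.417² + 0.01² + 0.039² + 0.136² + 0.078² + 0.058² + 0.087² + 0.097² = 0.00608400 + 0.17388900 + 0.00010000 + 0.00152100 + 0.01849600 + 0.00608400 + 0.00336400 + 0.00756900 + 0.00940900 = 0.22651600 (working shown to 8 dp, full precision carried).
So 1/D = 4.414699, i.e. 4.4147 to 4 decimal places.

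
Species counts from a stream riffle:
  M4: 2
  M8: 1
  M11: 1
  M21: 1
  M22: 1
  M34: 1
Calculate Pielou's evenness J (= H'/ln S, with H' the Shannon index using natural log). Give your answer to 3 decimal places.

Total N = 2+1+1+1+1+1 = 7, so the proportions are 0.28571, 0.14286, 0.14286, 0.14286, 0.14286, 0.14286 (working shown to 5 dp, full precision carried).
H' = −Σ pᵢ ln pᵢ = −((-0.35793) + (-0.27799) + (-0.27799) + (-0.27799) + (-0.27799) + (-0.27799)) = 1.74787.
With S = 6 species, ln S = 1.79176, so J = 1.74787/1.79176 = 0.97550, i.e. 0.976 to 3 decimal places.

0.976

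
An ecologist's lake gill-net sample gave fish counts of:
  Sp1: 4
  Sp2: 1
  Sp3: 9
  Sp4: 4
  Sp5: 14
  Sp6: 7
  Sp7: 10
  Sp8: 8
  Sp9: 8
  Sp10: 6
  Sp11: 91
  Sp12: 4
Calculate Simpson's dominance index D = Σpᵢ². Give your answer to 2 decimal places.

Total N = 4+1+9+4+14+7+10+8+8+6+91+4 = 166, so the proportions are 0.0241, 0.006, 0.0542, 0.0241, 0.0843, 0.0422, 0.0602, 0.0482, 0.0482, 0.0361, 0.5482, 0.0241 (working shown to 4 dp, full precision carried).
D = 0.0241² + 0.006² + 0.0542² + 0.0241² + 0.0843² + 0.0422² + 0.0602² + 0.0482² + 0.0482² + 0.0361² + 0.5482² + 0.0241² = 0.0006 + 0.0000 + 0.0029 + 0.0006 + 0.0071 + 0.0018 + 0.0036 + 0.0023 + 0.0023 + 0.0013 + 0.3005 + 0.0006 = 0.3237.
To 2 decimal places, D = 0.32.

0.32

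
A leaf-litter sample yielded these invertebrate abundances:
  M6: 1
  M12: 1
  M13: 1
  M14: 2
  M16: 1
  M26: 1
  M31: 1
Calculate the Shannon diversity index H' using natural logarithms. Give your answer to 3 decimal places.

Total N = 1+1+1+2+1+1+1 = 8, so the proportions are 0.125, 0.125, 0.125, 0.25, 0.125, 0.125, 0.125 (working shown to 5 dp, full precision carried).
Each pᵢ ln pᵢ term: 0.125×(-2.07944)=-0.25993, 0.125×(-2.07944)=-0.25993, 0.125×(-2.07944)=-0.25993, 0.25×(-1.38629)=-0.34657, 0.125×(-2.07944)=-0.25993, 0.125×(-2.07944)=-0.25993, 0.125×(-2.07944)=-0.25993.
Sum = -1.90615, so H' = 1.906.

1.906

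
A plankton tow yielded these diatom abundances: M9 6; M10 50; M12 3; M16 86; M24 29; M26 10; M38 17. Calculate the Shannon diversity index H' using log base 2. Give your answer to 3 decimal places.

Total N = 6+50+3+86+29+10+17 = 201, so the proportions are 0.02985, 0.24876, 0.01493, 0.42786, 0.14428, 0.04975, 0.08458 (working shown to 5 dp, full precision carried).
Each pᵢ log₂ pᵢ term: 0.02985×(-5.06609)=-0.15123, 0.24876×(-2.00720)=-0.49930, 0.01493×(-6.06609)=-0.09054, 0.42786×(-1.22479)=-0.52404, 0.14428×(-2.79307)=-0.40298, 0.04975×(-4.32912)=-0.21538, 0.08458×(-3.56359)=-0.30140.
Sum = -2.18486, so H' = 2.185.

2.185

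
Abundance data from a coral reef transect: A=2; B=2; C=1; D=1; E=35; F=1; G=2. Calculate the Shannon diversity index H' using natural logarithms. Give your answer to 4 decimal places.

0.8616

Total N = 2+2+1+1+35+1+2 = 44, so the proportions are 0.045455, 0.045455, 0.022727, 0.022727, 0.795455, 0.022727, 0.045455 (working shown to 6 dp, full precision carried).
Each pᵢ ln pᵢ term: 0.045455×(-3.091042)=-0.140502, 0.045455×(-3.091042)=-0.140502, 0.022727×(-3.784190)=-0.086004, 0.022727×(-3.784190)=-0.086004, 0.795455×(-0.228842)=-0.182033, 0.022727×(-3.784190)=-0.086004, 0.045455×(-3.091042)=-0.140502.
Sum = -0.861552, so H' = 0.8616.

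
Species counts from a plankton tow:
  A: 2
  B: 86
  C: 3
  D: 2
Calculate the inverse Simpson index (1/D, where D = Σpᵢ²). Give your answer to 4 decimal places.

Total N = 2+86+3+2 = 93, so the proportions are 0.0215054, 0.9247312, 0.0322581, 0.0215054 (working shown to 7 dp, full precision carried).
D = 0.0215054² + 0.9247312² + 0.0322581² + 0.0215054² = 0.0004625 + 0.8551278 + 0.0010406 + 0.0004625 = 0.8570933.
So 1/D = 1.166734, i.e. 1.1667 to 4 decimal places.

1.1667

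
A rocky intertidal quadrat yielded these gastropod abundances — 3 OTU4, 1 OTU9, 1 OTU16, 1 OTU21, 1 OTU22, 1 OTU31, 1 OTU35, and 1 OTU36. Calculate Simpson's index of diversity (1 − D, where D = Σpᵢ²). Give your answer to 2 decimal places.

0.84

Total N = 3+1+1+1+1+1+1+1 = 10, so the proportions are 0.3, 0.1, 0.1, 0.1, 0.1, 0.1, 0.1, 0.1 (working shown to 4 dp, full precision carried).
D = 0.3² + 0.1² + 0.1² + 0.1² + 0.1² + 0.1² + 0.1² + 0.1² = 0.0900 + 0.0100 + 0.0100 + 0.0100 + 0.0100 + 0.0100 + 0.0100 + 0.0100 = 0.1600.
So 1 − D = 0.8400, i.e. 0.84 to 2 decimal places.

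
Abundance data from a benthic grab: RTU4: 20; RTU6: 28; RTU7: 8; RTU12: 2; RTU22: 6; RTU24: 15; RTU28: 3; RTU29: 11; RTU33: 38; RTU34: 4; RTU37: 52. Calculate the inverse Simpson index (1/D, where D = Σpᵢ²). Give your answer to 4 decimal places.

6.0219

Total N = 20+28+8+2+6+15+3+11+38+4+52 = 187, so the proportions are 0.10695187, 0.14973262, 0.04278075, 0.01069519, 0.03208556, 0.0802139, 0.01604278, 0.05882353, 0.20320856, 0.02139037, 0.27807487 (working shown to 8 dp, full precision carried).
D = 0.10695187² + 0.14973262² + 0.04278075² + 0.01069519² + 0.03208556² + 0.0802139² + 0.01604278² + 0.05882353² + 0.20320856² + 0.02139037² + 0.27807487² = 0.01143870 + 0.02241986 + 0.00183019 + 0.00011439 + 0.00102948 + 0.00643427 + 0.00025737 + 0.00346021 + 0.04129372 + 0.00045755 + 0.07732563 = 0.16606137.
So 1/D = 6.021870, i.e. 6.0219 to 4 decimal places.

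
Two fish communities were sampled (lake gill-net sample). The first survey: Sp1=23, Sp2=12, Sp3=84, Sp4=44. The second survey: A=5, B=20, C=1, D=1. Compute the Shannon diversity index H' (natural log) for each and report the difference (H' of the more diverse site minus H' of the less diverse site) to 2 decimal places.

The first survey: N=163, proportions 0.1411, 0.0736, 0.5153, 0.2699, giving H' = 1.1635 (working shown to 4 dp, full precision carried).
The second survey: N=27, proportions 0.1852, 0.7407, 0.037, 0.037, giving H' = 0.7787.
Difference = |1.1635 − 0.7787| = 0.3848, i.e. 0.38 to 2 decimal places.

0.38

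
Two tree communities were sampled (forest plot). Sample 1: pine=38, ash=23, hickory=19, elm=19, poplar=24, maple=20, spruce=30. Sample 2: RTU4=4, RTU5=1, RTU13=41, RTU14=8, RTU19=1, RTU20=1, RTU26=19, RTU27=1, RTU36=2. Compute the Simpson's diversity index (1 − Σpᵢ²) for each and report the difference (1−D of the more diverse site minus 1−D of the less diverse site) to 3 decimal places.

0.197

Sample 1: N=173, proportions 0.21965, 0.13295, 0.10983, 0.10983, 0.13873, 0.11561, 0.17341, giving 1−D = 0.84727 (working shown to 5 dp, full precision carried).
Sample 2: N=78, proportions 0.05128, 0.01282, 0.52564, 0.10256, 0.01282, 0.01282, 0.24359, 0.01282, 0.02564, giving 1−D = 0.64990.
Difference = |0.84727 − 0.64990| = 0.19737, i.e. 0.197 to 3 decimal places.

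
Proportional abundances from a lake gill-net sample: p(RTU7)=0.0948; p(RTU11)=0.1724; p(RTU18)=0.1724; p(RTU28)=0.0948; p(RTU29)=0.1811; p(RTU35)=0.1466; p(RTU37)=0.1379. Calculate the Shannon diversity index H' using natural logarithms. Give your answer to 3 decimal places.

Each pᵢ ln pᵢ term (working shown to 5 dp, full precision carried): 0.0948×(-2.35599)=-0.22335, 0.1724×(-1.75794)=-0.30307, 0.1724×(-1.75794)=-0.30307, 0.0948×(-2.35599)=-0.22335, 0.1811×(-1.70871)=-0.30945, 0.1466×(-1.92005)=-0.28148, 0.1379×(-1.98123)=-0.27321.
Sum = -1.91697, so H' = 1.917.

1.917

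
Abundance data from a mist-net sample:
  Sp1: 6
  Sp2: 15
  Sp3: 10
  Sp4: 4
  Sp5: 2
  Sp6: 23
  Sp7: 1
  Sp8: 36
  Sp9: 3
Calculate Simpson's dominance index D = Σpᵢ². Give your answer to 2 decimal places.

Total N = 6+15+10+4+2+23+1+36+3 = 100, so the proportions are 0.06, 0.15, 0.1, 0.04, 0.02, 0.23, 0.01, 0.36, 0.03 (working shown to 4 dp, full precision carried).
D = 0.06² + 0.15² + 0.1² + 0.04² + 0.02² + 0.23² + 0.01² + 0.36² + 0.03² = 0.0036 + 0.0225 + 0.0100 + 0.0016 + 0.0004 + 0.0529 + 0.0001 + 0.1296 + 0.0009 = 0.2216.
To 2 decimal places, D = 0.22.

0.22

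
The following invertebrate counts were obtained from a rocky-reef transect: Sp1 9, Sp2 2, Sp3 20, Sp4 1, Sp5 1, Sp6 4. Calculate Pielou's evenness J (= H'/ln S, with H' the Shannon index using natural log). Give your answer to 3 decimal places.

Total N = 9+2+20+1+1+4 = 37, so the proportions are 0.24324, 0.05405, 0.54054, 0.02703, 0.02703, 0.10811 (working shown to 5 dp, full precision carried).
H' = −Σ pᵢ ln pᵢ = −((-0.34387) + (-0.15772) + (-0.33253) + (-0.09759) + (-0.09759) + (-0.24050)) = 1.26981.
With S = 6 species, ln S = 1.79176, so J = 1.26981/1.79176 = 0.70869, i.e. 0.709 to 3 decimal places.

0.709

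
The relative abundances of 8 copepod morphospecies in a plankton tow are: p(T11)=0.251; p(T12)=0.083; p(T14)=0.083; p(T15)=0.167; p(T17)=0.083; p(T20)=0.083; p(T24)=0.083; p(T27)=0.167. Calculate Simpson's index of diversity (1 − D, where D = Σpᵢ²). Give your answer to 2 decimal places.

D = 0.251² + 0.083² + 0.083² + 0.167² + 0.083² + 0.083² + 0.083² + 0.167² = 0.0630 + 0.0069 + 0.0069 + 0.0279 + 0.0069 + 0.0069 + 0.0069 + 0.0279 = 0.1532 (working shown to 4 dp, full precision carried).
So 1 − D = 0.8468, i.e. 0.85 to 2 decimal places.

0.85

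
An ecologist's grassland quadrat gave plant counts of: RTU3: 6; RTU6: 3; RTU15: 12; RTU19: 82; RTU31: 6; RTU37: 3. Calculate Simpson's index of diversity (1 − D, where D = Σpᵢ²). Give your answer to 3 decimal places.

Total N = 6+3+12+82+6+3 = 112, so the proportions are 0.05357, 0.02679, 0.10714, 0.73214, 0.05357, 0.02679 (working shown to 5 dp, full precision carried).
D = 0.05357² + 0.02679² + 0.10714² + 0.73214² + 0.05357² + 0.02679² = 0.00287 + 0.00072 + 0.01148 + 0.53603 + 0.00287 + 0.00072 = 0.55469.
So 1 − D = 0.44531, i.e. 0.445 to 3 decimal places.

0.445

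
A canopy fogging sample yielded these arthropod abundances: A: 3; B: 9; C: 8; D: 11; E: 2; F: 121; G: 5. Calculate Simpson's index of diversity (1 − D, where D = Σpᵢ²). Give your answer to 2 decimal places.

0.41

Total N = 3+9+8+11+2+121+5 = 159, so the proportions are 0.0189, 0.0566, 0.0503, 0.0692, 0.0126, 0.761, 0.0314 (working shown to 4 dp, full precision carried).
D = 0.0189² + 0.0566² + 0.0503² + 0.0692² + 0.0126² + 0.761² + 0.0314² = 0.0004 + 0.0032 + 0.0025 + 0.0048 + 0.0002 + 0.5791 + 0.0010 = 0.5912.
So 1 − D = 0.4088, i.e. 0.41 to 2 decimal places.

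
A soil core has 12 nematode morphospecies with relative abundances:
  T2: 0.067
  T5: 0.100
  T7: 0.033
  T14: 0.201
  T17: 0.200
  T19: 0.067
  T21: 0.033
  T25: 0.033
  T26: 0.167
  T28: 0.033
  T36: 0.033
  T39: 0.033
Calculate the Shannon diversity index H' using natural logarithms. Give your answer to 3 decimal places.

Each pᵢ ln pᵢ term (working shown to 5 dp, full precision carried): 0.067×(-2.70306)=-0.18111, 0.1×(-2.30259)=-0.23026, 0.033×(-3.41125)=-0.11257, 0.201×(-1.60445)=-0.32249, 0.2×(-1.60944)=-0.32189, 0.067×(-2.70306)=-0.18111, 0.033×(-3.41125)=-0.11257, 0.033×(-3.41125)=-0.11257, 0.167×(-1.78976)=-0.29889, 0.033×(-3.41125)=-0.11257, 0.033×(-3.41125)=-0.11257, 0.033×(-3.41125)=-0.11257.
Sum = -2.21117, so H' = 2.211.

2.211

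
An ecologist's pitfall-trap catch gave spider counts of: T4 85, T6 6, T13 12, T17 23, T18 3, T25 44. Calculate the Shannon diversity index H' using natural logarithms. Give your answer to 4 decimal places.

1.3376

Total N = 85+6+12+23+3+44 = 173, so the proportions are 0.491329, 0.034682, 0.069364, 0.132948, 0.017341, 0.254335 (working shown to 6 dp, full precision carried).
Each pᵢ ln pᵢ term: 0.491329×(-0.710640)=-0.349159, 0.034682×(-3.361532)=-0.116585, 0.069364×(-2.668385)=-0.185090, 0.132948×(-2.017797)=-0.268262, 0.017341×(-4.054679)=-0.070312, 0.254335×(-1.369102)=-0.348211.
Sum = -1.337619, so H' = 1.3376.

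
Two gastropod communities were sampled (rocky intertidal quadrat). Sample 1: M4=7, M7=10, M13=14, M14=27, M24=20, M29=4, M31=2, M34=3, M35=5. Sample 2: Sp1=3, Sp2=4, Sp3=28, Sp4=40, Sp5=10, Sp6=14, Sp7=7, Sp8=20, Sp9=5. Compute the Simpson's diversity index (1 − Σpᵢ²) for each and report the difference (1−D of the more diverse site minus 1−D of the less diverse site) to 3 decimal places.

Sample 1: N=92, proportions 0.07609, 0.1087, 0.15217, 0.29348, 0.21739, 0.04348, 0.02174, 0.03261, 0.05435, giving 1−D = 0.81947 (working shown to 5 dp, full precision carried).
Sample 2: N=131, proportions 0.0229, 0.03053, 0.21374, 0.30534, 0.07634, 0.10687, 0.05344, 0.15267, 0.03817, giving 1−D = 0.81475.
Difference = |0.81947 − 0.81475| = 0.00472, i.e. 0.005 to 3 decimal places.

0.005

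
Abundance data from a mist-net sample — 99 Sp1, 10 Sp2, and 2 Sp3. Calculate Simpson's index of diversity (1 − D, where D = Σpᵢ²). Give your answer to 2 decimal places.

0.20

Total N = 99+10+2 = 111, so the proportions are 0.8919, 0.0901, 0.018 (working shown to 4 dp, full precision carried).
D = 0.8919² + 0.0901² + 0.018² = 0.7955 + 0.0081 + 0.0003 = 0.8039.
So 1 − D = 0.1961, i.e. 0.20 to 2 decimal places.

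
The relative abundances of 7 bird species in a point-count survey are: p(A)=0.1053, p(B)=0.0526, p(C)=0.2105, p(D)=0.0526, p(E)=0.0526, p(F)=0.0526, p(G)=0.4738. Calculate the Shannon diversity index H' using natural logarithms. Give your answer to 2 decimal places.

1.54

Each pᵢ ln pᵢ term (working shown to 4 dp, full precision carried): 0.1053×(-2.2509)=-0.2370, 0.0526×(-2.9450)=-0.1549, 0.2105×(-1.5583)=-0.3280, 0.0526×(-2.9450)=-0.1549, 0.0526×(-2.9450)=-0.1549, 0.0526×(-2.9450)=-0.1549, 0.4738×(-0.7470)=-0.3539.
Sum = -1.5386, so H' = 1.54.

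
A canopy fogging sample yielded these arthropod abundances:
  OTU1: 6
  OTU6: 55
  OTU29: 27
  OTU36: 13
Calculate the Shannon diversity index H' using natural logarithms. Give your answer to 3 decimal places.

1.115

Total N = 6+55+27+13 = 101, so the proportions are 0.05941, 0.54455, 0.26733, 0.12871 (working shown to 5 dp, full precision carried).
Each pᵢ ln pᵢ term: 0.05941×(-2.82336)=-0.16772, 0.54455×(-0.60779)=-0.33097, 0.26733×(-1.31928)=-0.35268, 0.12871×(-2.05017)=-0.26388.
Sum = -1.11526, so H' = 1.115.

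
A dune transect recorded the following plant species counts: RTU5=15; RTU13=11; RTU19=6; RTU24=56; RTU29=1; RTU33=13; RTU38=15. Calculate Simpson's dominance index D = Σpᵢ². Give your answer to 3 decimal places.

0.286

Total N = 15+11+6+56+1+13+15 = 117, so the proportions are 0.12821, 0.09402, 0.05128, 0.47863, 0.00855, 0.11111, 0.12821 (working shown to 5 dp, full precision carried).
D = 0.12821² + 0.09402² + 0.05128² + 0.47863² + 0.00855² + 0.11111² + 0.12821² = 0.01644 + 0.00884 + 0.00263 + 0.22909 + 0.00007 + 0.01235 + 0.01644 = 0.28585.
To 3 decimal places, D = 0.286.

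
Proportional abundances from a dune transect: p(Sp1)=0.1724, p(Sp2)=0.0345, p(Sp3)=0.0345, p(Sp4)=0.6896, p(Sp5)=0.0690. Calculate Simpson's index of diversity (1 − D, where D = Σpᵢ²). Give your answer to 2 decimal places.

D = 0.1724² + 0.0345² + 0.0345² + 0.6896² + 0.069² = 0.0297 + 0.0012 + 0.0012 + 0.4755 + 0.0048 = 0.5124 (working shown to 4 dp, full precision carried).
So 1 − D = 0.4876, i.e. 0.49 to 2 decimal places.

0.49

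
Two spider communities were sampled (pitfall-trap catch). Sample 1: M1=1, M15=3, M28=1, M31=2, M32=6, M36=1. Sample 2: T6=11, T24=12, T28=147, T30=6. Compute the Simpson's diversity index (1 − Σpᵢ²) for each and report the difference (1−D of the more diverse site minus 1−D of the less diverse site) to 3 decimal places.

0.442

Sample 1: N=14, proportions 0.071429, 0.214286, 0.071429, 0.142857, 0.428571, 0.071429, giving 1−D = 0.734694 (working shown to 6 dp, full precision carried).
Sample 2: N=176, proportions 0.0625, 0.068182, 0.835227, 0.034091, giving 1−D = 0.292678.
Difference = |0.734694 − 0.292678| = 0.442016, i.e. 0.442 to 3 decimal places.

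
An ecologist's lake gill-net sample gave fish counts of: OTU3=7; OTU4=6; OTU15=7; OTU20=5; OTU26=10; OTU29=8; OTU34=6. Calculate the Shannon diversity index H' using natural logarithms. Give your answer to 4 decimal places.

Total N = 7+6+7+5+10+8+6 = 49, so the proportions are 0.142857, 0.122449, 0.142857, 0.102041, 0.204082, 0.163265, 0.122449 (working shown to 6 dp, full precision carried).
Each pᵢ ln pᵢ term: 0.142857×(-1.945910)=-0.277987, 0.122449×(-2.100061)=-0.257150, 0.142857×(-1.945910)=-0.277987, 0.102041×(-2.282382)=-0.232896, 0.204082×(-1.589235)=-0.324334, 0.163265×(-1.812379)=-0.295899, 0.122449×(-2.100061)=-0.257150.
Sum = -1.923403, so H' = 1.9234.

1.9234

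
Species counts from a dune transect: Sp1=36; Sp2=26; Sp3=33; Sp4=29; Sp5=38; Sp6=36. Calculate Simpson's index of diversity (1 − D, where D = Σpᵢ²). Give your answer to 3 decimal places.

0.831

Total N = 36+26+33+29+38+36 = 198, so the proportions are 0.18182, 0.13131, 0.16667, 0.14646, 0.19192, 0.18182 (working shown to 5 dp, full precision carried).
D = 0.18182² + 0.13131² + 0.16667² + 0.14646² + 0.19192² + 0.18182² = 0.03306 + 0.01724 + 0.02778 + 0.02145 + 0.03683 + 0.03306 = 0.16942.
So 1 − D = 0.83058, i.e. 0.831 to 3 decimal places.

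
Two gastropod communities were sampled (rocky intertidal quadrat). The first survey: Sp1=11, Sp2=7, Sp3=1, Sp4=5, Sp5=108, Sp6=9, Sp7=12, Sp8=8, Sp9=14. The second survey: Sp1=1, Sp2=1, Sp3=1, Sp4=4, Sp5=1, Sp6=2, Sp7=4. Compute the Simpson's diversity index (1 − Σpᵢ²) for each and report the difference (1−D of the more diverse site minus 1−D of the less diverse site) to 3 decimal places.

The first survey: N=175, proportions 0.06286, 0.04, 0.00571, 0.02857, 0.61714, 0.05143, 0.06857, 0.04571, 0.08, giving 1−D = 0.59690 (working shown to 5 dp, full precision carried).
The second survey: N=14, proportions 0.07143, 0.07143, 0.07143, 0.28571, 0.07143, 0.14286, 0.28571, giving 1−D = 0.79592.
Difference = |0.59690 − 0.79592| = 0.19902, i.e. 0.199 to 3 decimal places.

0.199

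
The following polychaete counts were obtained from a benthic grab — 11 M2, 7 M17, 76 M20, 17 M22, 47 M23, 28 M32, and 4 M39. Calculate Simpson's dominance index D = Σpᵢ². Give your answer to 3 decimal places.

0.256

Total N = 11+7+76+17+47+28+4 = 190, so the proportions are 0.05789, 0.03684, 0.4, 0.08947, 0.24737, 0.14737, 0.02105 (working shown to 5 dp, full precision carried).
D = 0.05789² + 0.03684² + 0.4² + 0.08947² + 0.24737² + 0.14737² + 0.02105² = 0.00335 + 0.00136 + 0.16000 + 0.00801 + 0.06119 + 0.02172 + 0.00044 = 0.25607.
To 3 decimal places, D = 0.256.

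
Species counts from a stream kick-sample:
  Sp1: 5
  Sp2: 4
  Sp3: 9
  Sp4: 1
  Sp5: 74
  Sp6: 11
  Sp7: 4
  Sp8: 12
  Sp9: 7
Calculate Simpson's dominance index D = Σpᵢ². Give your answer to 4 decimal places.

0.3676

Total N = 5+4+9+1+74+11+4+12+7 = 127, so the proportions are 0.03937, 0.031496, 0.070866, 0.007874, 0.582677, 0.086614, 0.031496, 0.094488, 0.055118 (working shown to 6 dp, full precision carried).
D = 0.03937² + 0.031496² + 0.070866² + 0.007874² + 0.582677² + 0.086614² + 0.031496² + 0.094488² + 0.055118² = 0.001550 + 0.000992 + 0.005022 + 0.000062 + 0.339513 + 0.007502 + 0.000992 + 0.008928 + 0.003038 = 0.367599.
To 4 decimal places, D = 0.3676.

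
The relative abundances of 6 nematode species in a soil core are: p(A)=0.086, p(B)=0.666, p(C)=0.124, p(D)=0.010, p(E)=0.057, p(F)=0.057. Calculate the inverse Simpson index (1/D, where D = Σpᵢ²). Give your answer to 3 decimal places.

D = 0.086² + 0.666² + 0.124² + 0.01² + 0.057² + 0.057² = 0.0073960 + 0.4435560 + 0.0153760 + 0.0001000 + 0.0032490 + 0.0032490 = 0.4729260 (working shown to 7 dp, full precision carried).
So 1/D = 2.114496, i.e. 2.114 to 3 decimal places.

2.114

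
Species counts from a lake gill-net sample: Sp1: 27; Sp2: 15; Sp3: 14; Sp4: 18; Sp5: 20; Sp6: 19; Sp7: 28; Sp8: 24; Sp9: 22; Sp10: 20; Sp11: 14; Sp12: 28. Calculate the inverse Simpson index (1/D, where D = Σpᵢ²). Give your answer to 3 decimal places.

11.358

Total N = 27+15+14+18+20+19+28+24+22+20+14+28 = 249, so the proportions are 0.10843373, 0.06024096, 0.0562249, 0.07228916, 0.08032129, 0.07630522, 0.1124498, 0.09638554, 0.08835341, 0.08032129, 0.0562249, 0.1124498 (working shown to 8 dp, full precision carried).
D = 0.10843373² + 0.06024096² + 0.0562249² + 0.07228916² + 0.08032129² + 0.07630522² + 0.1124498² + 0.09638554² + 0.08835341² + 0.08032129² + 0.0562249² + 0.1124498² = 0.01175787 + 0.00362897 + 0.00316124 + 0.00522572 + 0.00645151 + 0.00582249 + 0.01264496 + 0.00929017 + 0.00780633 + 0.00645151 + 0.00316124 + 0.01264496 = 0.08804697.
So 1/D = 11.35757, i.e. 11.358 to 3 decimal places.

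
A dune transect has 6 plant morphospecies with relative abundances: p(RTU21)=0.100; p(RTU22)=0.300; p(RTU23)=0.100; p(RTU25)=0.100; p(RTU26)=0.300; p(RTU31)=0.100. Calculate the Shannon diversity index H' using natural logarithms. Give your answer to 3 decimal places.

1.643

Each pᵢ ln pᵢ term (working shown to 5 dp, full precision carried): 0.1×(-2.30259)=-0.23026, 0.3×(-1.20397)=-0.36119, 0.1×(-2.30259)=-0.23026, 0.1×(-2.30259)=-0.23026, 0.3×(-1.20397)=-0.36119, 0.1×(-2.30259)=-0.23026.
Sum = -1.64342, so H' = 1.643.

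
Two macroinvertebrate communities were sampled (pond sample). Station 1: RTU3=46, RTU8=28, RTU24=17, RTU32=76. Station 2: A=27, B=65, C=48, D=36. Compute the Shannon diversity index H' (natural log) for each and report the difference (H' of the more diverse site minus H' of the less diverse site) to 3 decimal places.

0.089

Station 1: N=167, proportions 0.27545, 0.16766, 0.1018, 0.45509, giving H' = 1.24542 (working shown to 5 dp, full precision carried).
Station 2: N=176, proportions 0.15341, 0.36932, 0.27273, 0.20455, giving H' = 1.33442.
Difference = |1.24542 − 1.33442| = 0.08900, i.e. 0.089 to 3 decimal places.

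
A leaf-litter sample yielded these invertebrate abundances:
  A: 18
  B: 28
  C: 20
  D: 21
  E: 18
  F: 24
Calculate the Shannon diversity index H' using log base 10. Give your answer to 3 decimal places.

0.772

Total N = 18+28+20+21+18+24 = 129, so the proportions are 0.13953, 0.21705, 0.15504, 0.16279, 0.13953, 0.18605 (working shown to 5 dp, full precision carried).
Each pᵢ log₁₀ pᵢ term: 0.13953×(-0.85532)=-0.11935, 0.21705×(-0.66343)=-0.14400, 0.15504×(-0.80956)=-0.12551, 0.16279×(-0.78837)=-0.12834, 0.13953×(-0.85532)=-0.11935, 0.18605×(-0.73038)=-0.13588.
Sum = -0.77243, so H' = 0.772.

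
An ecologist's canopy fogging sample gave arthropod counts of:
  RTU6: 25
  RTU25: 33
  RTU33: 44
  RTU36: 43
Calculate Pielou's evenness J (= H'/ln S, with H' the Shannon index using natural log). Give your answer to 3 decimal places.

Total N = 25+33+44+43 = 145, so the proportions are 0.17241, 0.22759, 0.30345, 0.29655 (working shown to 5 dp, full precision carried).
H' = −Σ pᵢ ln pᵢ = −((-0.30308) + (-0.33688) + (-0.36188) + (-0.36047)) = 1.36230.
With S = 4 species, ln S = 1.38629, so J = 1.36230/1.38629 = 0.98269, i.e. 0.983 to 3 decimal places.

0.983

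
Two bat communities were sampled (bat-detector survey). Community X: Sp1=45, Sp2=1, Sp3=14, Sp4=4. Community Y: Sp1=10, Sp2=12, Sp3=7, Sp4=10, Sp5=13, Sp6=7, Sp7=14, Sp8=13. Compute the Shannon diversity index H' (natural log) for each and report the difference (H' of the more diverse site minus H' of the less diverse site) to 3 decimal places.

Community X: N=64, proportions 0.703125, 0.015625, 0.21875, 0.0625, giving H' = 0.818386 (working shown to 6 dp, full precision carried).
Community Y: N=86, proportions 0.116279, 0.139535, 0.081395, 0.116279, 0.151163, 0.081395, 0.162791, 0.151163, giving H' = 2.050291.
Difference = |0.818386 − 2.050291| = 1.231905, i.e. 1.232 to 3 decimal places.

1.232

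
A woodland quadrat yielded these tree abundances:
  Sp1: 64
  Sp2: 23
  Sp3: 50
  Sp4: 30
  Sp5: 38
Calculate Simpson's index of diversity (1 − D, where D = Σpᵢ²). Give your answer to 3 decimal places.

Total N = 64+23+50+30+38 = 205, so the proportions are 0.3122, 0.1122, 0.2439, 0.14634, 0.18537 (working shown to 5 dp, full precision carried).
D = 0.3122² + 0.1122² + 0.2439² + 0.14634² + 0.18537² = 0.09747 + 0.01259 + 0.05949 + 0.02142 + 0.03436 = 0.22532.
So 1 − D = 0.77468, i.e. 0.775 to 3 decimal places.

0.775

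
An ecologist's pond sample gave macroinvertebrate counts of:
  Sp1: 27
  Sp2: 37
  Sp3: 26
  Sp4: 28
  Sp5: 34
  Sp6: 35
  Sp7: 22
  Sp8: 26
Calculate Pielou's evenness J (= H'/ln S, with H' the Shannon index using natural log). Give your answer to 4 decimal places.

0.9932

Total N = 27+37+26+28+34+35+22+26 = 235, so the proportions are 0.114894, 0.157447, 0.110638, 0.119149, 0.144681, 0.148936, 0.093617, 0.110638 (working shown to 6 dp, full precision carried).
H' = −Σ pᵢ ln pᵢ = −((-0.248601) + (-0.291067) + (-0.243569) + (-0.253475) + (-0.279701) + (-0.283610) + (-0.221736) + (-0.243569)) = 2.065327.
With S = 8 species, ln S = 2.079442, so J = 2.065327/2.079442 = 0.993212, i.e. 0.9932 to 4 decimal places.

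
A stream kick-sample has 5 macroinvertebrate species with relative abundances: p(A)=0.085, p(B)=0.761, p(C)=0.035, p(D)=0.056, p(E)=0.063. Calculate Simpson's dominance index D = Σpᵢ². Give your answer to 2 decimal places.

0.59

D = 0.085² + 0.761² + 0.035² + 0.056² + 0.063² = 0.0072 + 0.5791 + 0.0012 + 0.0031 + 0.0040 = 0.5947 (working shown to 4 dp, full precision carried).
To 2 decimal places, D = 0.59.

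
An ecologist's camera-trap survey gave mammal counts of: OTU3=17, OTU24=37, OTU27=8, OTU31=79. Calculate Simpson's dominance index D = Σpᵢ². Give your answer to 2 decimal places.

0.40

Total N = 17+37+8+79 = 141, so the proportions are 0.1206, 0.2624, 0.0567, 0.5603 (working shown to 4 dp, full precision carried).
D = 0.1206² + 0.2624² + 0.0567² + 0.5603² = 0.0145 + 0.0689 + 0.0032 + 0.3139 = 0.4005.
To 2 decimal places, D = 0.40.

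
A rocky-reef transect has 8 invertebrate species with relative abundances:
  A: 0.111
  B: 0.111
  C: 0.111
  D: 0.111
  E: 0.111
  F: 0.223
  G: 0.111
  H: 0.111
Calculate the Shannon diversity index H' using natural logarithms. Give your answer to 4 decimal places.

Each pᵢ ln pᵢ term (working shown to 6 dp, full precision carried): 0.111×(-2.198225)=-0.244003, 0.111×(-2.198225)=-0.244003, 0.111×(-2.198225)=-0.244003, 0.111×(-2.198225)=-0.244003, 0.111×(-2.198225)=-0.244003, 0.223×(-1.500584)=-0.334630, 0.111×(-2.198225)=-0.244003, 0.111×(-2.198225)=-0.244003.
Sum = -2.042651, so H' = 2.0427.

2.0427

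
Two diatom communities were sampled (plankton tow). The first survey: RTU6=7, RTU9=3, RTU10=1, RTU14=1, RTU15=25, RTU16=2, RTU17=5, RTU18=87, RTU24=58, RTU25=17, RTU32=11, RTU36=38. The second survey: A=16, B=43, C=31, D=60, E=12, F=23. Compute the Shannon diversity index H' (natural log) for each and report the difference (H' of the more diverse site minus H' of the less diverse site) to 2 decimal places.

The first survey: N=255, proportions 0.0275, 0.0118, 0.0039, 0.0039, 0.098, 0.0078, 0.0196, 0.3412, 0.2275, 0.0667, 0.0431, 0.149, giving H' = 1.8407 (working shown to 4 dp, full precision carried).
The second survey: N=185, proportions 0.0865, 0.2324, 0.1676, 0.3243, 0.0649, 0.1243, giving H' = 1.6520.
Difference = |1.8407 − 1.6520| = 0.1887, i.e. 0.19 to 2 decimal places.

0.19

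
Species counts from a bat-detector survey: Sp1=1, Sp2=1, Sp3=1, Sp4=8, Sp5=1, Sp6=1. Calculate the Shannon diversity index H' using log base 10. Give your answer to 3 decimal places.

0.558

Total N = 1+1+1+8+1+1 = 13, so the proportions are 0.07692, 0.07692, 0.07692, 0.61538, 0.07692, 0.07692 (working shown to 5 dp, full precision carried).
Each pᵢ log₁₀ pᵢ term: 0.07692×(-1.11394)=-0.08569, 0.07692×(-1.11394)=-0.08569, 0.07692×(-1.11394)=-0.08569, 0.61538×(-0.21085)=-0.12976, 0.07692×(-1.11394)=-0.08569, 0.07692×(-1.11394)=-0.08569.
Sum = -0.55820, so H' = 0.558.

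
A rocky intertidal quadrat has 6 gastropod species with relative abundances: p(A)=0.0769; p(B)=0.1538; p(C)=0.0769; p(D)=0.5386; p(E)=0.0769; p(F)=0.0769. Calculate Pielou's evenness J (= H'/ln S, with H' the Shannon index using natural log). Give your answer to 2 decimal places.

H' = −Σ pᵢ ln pᵢ = −((-0.1973) + (-0.2879) + (-0.1973) + (-0.3333) + (-0.1973) + (-0.1973)) = 1.4103 (working shown to 4 dp, full precision carried).
With S = 6 species, ln S = 1.7918, so J = 1.4103/1.7918 = 0.7871, i.e. 0.79 to 2 decimal places.

0.79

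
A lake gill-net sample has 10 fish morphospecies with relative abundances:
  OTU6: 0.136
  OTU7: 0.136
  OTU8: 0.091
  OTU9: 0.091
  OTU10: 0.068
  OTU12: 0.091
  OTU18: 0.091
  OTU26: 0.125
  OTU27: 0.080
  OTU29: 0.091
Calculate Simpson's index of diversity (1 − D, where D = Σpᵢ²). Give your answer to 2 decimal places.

D = 0.136² + 0.136² + 0.091² + 0.091² + 0.068² + 0.091² + 0.091² + 0.125² + 0.08² + 0.091² = 0.01850 + 0.01850 + 0.00828 + 0.00828 + 0.00462 + 0.00828 + 0.00828 + 0.01562 + 0.00640 + 0.00828 = 0.10505 (working shown to 5 dp, full precision carried).
So 1 − D = 0.89495, i.e. 0.89 to 2 decimal places.

0.89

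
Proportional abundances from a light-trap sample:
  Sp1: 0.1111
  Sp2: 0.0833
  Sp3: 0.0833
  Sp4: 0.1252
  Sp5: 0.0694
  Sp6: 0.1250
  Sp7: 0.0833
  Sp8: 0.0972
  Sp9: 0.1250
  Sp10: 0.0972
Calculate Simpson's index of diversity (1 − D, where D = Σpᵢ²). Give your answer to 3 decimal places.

D = 0.1111² + 0.0833² + 0.0833² + 0.1252² + 0.0694² + 0.125² + 0.0833² + 0.0972² + 0.125² + 0.0972² = 0.01234 + 0.00694 + 0.00694 + 0.01568 + 0.00482 + 0.01562 + 0.00694 + 0.00945 + 0.01562 + 0.00945 = 0.10380 (working shown to 5 dp, full precision carried).
So 1 − D = 0.89620, i.e. 0.896 to 3 decimal places.

0.896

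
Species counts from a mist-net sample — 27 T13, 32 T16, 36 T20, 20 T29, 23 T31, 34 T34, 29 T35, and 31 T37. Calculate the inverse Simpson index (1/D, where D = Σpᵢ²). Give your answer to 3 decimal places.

7.760

Total N = 27+32+36+20+23+34+29+31 = 232, so the proportions are 0.1163793, 0.137931, 0.1551724, 0.0862069, 0.0991379, 0.1465517, 0.125, 0.1336207 (working shown to 7 dp, full precision carried).
D = 0.1163793² + 0.137931² + 0.1551724² + 0.0862069² + 0.0991379² + 0.1465517² + 0.125² + 0.1336207² = 0.0135441 + 0.0190250 + 0.0240785 + 0.0074316 + 0.0098283 + 0.0214774 + 0.0156250 + 0.0178545 = 0.1288644.
So 1/D = 7.76009, i.e. 7.760 to 3 decimal places.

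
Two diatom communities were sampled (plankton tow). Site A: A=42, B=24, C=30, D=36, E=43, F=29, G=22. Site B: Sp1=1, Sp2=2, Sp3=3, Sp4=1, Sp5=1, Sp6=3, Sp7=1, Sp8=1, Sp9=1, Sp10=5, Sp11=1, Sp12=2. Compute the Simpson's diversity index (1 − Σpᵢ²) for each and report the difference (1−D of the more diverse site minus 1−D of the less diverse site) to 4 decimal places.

Site A: N=226, proportions 0.185841, 0.106195, 0.132743, 0.159292, 0.190265, 0.128319, 0.097345, giving 1−D = 0.849048 (working shown to 6 dp, full precision carried).
Site B: N=22, proportions 0.045455, 0.090909, 0.136364, 0.045455, 0.045455, 0.136364, 0.045455, 0.045455, 0.045455, 0.227273, 0.045455, 0.090909, giving 1−D = 0.880165.
Difference = |0.849048 − 0.880165| = 0.031117, i.e. 0.0311 to 4 decimal places.

0.0311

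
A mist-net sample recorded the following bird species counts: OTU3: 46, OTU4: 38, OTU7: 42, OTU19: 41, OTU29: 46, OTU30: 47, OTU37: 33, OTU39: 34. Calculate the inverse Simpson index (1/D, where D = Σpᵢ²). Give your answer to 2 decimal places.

7.88

Total N = 46+38+42+41+46+47+33+34 = 327, so the proportions are 0.140673, 0.116208, 0.12844, 0.125382, 0.140673, 0.143731, 0.100917, 0.103976 (working shown to 6 dp, full precision carried).
D = 0.140673² + 0.116208² + 0.12844² + 0.125382² + 0.140673² + 0.143731² + 0.100917² + 0.103976² = 0.019789 + 0.013504 + 0.016497 + 0.015721 + 0.019789 + 0.020659 + 0.010184 + 0.010811 = 0.126953.
So 1/D = 7.8769, i.e. 7.88 to 2 decimal places.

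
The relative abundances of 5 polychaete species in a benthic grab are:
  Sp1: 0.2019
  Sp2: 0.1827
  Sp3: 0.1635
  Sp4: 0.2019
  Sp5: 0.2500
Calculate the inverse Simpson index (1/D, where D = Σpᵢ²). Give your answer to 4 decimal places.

4.8986

D = 0.2019² + 0.1827² + 0.1635² + 0.2019² + 0.25² = 0.04076361 + 0.03337929 + 0.02673225 + 0.04076361 + 0.06250000 = 0.20413876 (working shown to 8 dp, full precision carried).
So 1/D = 4.898629, i.e. 4.8986 to 4 decimal places.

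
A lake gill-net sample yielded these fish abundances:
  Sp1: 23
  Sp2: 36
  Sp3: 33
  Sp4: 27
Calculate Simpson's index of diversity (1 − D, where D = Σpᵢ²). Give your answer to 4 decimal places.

Total N = 23+36+33+27 = 119, so the proportions are 0.193277, 0.302521, 0.277311, 0.226891 (working shown to 6 dp, full precision carried).
D = 0.193277² + 0.302521² + 0.277311² + 0.226891² = 0.037356 + 0.091519 + 0.076901 + 0.051479 = 0.257256.
So 1 − D = 0.742744, i.e. 0.7427 to 4 decimal places.

0.7427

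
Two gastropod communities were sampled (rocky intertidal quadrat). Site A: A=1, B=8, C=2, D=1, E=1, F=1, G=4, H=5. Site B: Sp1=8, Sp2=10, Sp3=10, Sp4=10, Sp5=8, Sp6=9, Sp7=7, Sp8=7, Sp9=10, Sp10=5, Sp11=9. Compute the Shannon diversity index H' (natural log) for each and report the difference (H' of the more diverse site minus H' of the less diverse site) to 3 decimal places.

0.619

Site A: N=23, proportions 0.043478, 0.347826, 0.086957, 0.043478, 0.043478, 0.043478, 0.173913, 0.217391, giving H' = 1.760964 (working shown to 6 dp, full precision carried).
Site B: N=93, proportions 0.086022, 0.107527, 0.107527, 0.107527, 0.086022, 0.096774, 0.075269, 0.075269, 0.107527, 0.053763, 0.096774, giving H' = 2.379756.
Difference = |1.760964 − 2.379756| = 0.618792, i.e. 0.619 to 3 decimal places.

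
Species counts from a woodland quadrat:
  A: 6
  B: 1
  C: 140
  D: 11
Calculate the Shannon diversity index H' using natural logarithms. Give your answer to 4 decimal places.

Total N = 6+1+140+11 = 158, so the proportions are 0.037975, 0.006329, 0.886076, 0.06962 (working shown to 6 dp, full precision carried).
Each pᵢ ln pᵢ term: 0.037975×(-3.270836)=-0.124209, 0.006329×(-5.062595)=-0.032042, 0.886076×(-0.120953)=-0.107173, 0.06962×(-2.664700)=-0.185517.
Sum = -0.448941, so H' = 0.4489.

0.4489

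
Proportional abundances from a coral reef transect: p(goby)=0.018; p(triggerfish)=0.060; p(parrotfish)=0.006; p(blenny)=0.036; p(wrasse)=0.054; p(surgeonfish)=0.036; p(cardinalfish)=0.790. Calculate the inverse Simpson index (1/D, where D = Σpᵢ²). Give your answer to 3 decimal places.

1.578

D = 0.018² + 0.06² + 0.006² + 0.036² + 0.054² + 0.036² + 0.79² = 0.000324 + 0.003600 + 0.000036 + 0.001296 + 0.002916 + 0.001296 + 0.624100 = 0.633568 (working shown to 6 dp, full precision carried).
So 1/D = 1.57836, i.e. 1.578 to 3 decimal places.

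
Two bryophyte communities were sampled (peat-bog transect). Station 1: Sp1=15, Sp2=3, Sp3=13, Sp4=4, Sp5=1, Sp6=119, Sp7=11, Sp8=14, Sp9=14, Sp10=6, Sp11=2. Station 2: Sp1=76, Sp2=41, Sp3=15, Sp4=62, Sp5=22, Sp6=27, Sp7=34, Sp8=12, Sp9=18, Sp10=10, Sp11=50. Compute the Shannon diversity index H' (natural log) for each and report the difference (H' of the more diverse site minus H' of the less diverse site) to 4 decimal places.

0.6861

Station 1: N=202, proportions 0.074257, 0.014851, 0.064356, 0.019802, 0.00495, 0.589109, 0.054455, 0.069307, 0.069307, 0.029703, 0.009901, giving H' = 1.526440 (working shown to 6 dp, full precision carried).
Station 2: N=367, proportions 0.207084, 0.111717, 0.040872, 0.168937, 0.059946, 0.073569, 0.092643, 0.032698, 0.049046, 0.027248, 0.13624, giving H' = 2.212570.
Difference = |1.526440 − 2.212570| = 0.686130, i.e. 0.6861 to 4 decimal places.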